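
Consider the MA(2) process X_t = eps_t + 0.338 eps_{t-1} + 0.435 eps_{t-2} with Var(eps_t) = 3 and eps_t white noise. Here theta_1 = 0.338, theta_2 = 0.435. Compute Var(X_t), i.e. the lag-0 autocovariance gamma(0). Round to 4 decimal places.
\gamma(0) = 3.9104

For an MA(q) process X_t = eps_t + sum_i theta_i eps_{t-i} with
Var(eps_t) = sigma^2, the variance is
  gamma(0) = sigma^2 * (1 + sum_i theta_i^2).
  sum_i theta_i^2 = (0.338)^2 + (0.435)^2 = 0.114244 + 0.189225 = 0.303469.
  gamma(0) = 3 * (1 + 0.303469) = 3 * 1.303469 = 3.910407, which rounds to 3.9104.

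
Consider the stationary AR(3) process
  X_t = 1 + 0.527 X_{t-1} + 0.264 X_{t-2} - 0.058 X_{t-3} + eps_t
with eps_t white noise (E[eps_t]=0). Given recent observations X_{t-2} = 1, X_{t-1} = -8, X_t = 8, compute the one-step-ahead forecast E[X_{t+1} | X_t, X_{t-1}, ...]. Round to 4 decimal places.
E[X_{t+1} \mid \mathcal F_t] = 3.0460

For an AR(p) model X_t = c + sum_i phi_i X_{t-i} + eps_t, the
one-step-ahead conditional mean is
  E[X_{t+1} | X_t, ...] = c + sum_i phi_i X_{t+1-i}.
Substitute known values:
  E[X_{t+1} | ...] = 1 + (0.527) * (8) + (0.264) * (-8) + (-0.058) * (1)
                   = 3.0460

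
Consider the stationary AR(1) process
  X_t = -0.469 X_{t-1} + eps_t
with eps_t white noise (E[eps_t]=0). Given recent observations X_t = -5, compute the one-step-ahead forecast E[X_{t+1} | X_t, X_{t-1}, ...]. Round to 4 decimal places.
E[X_{t+1} \mid \mathcal F_t] = 2.3450

For an AR(p) model X_t = c + sum_i phi_i X_{t-i} + eps_t, the
one-step-ahead conditional mean is
  E[X_{t+1} | X_t, ...] = c + sum_i phi_i X_{t+1-i}.
Substitute known values:
  E[X_{t+1} | ...] = (-0.469) * (-5)
                   = 2.3450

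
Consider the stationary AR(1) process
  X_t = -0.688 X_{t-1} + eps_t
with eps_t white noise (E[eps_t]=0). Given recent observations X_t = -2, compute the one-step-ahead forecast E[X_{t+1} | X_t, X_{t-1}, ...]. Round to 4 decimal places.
E[X_{t+1} \mid \mathcal F_t] = 1.3760

For an AR(p) model X_t = c + sum_i phi_i X_{t-i} + eps_t, the
one-step-ahead conditional mean is
  E[X_{t+1} | X_t, ...] = c + sum_i phi_i X_{t+1-i}.
Substitute known values:
  E[X_{t+1} | ...] = (-0.688) * (-2)
                   = 1.3760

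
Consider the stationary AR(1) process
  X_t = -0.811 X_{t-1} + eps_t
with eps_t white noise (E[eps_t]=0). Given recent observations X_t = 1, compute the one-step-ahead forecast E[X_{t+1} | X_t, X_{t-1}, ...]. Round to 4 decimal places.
E[X_{t+1} \mid \mathcal F_t] = -0.8110

For an AR(p) model X_t = c + sum_i phi_i X_{t-i} + eps_t, the
one-step-ahead conditional mean is
  E[X_{t+1} | X_t, ...] = c + sum_i phi_i X_{t+1-i}.
Substitute known values:
  E[X_{t+1} | ...] = (-0.811) * (1)
                   = -0.8110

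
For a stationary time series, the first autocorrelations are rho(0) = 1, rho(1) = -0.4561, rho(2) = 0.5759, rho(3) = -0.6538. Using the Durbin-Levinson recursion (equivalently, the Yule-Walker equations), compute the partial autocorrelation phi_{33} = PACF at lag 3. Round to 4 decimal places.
\phi_{33} = -0.4851

The PACF at lag k is phi_{kk}, the last component of the solution
to the Yule-Walker system G_k phi = r_k where
  (G_k)_{ij} = rho(|i - j|), (r_k)_i = rho(i), i,j = 1..k.
Equivalently, Durbin-Levinson gives phi_{kk} iteratively:
  phi_{11} = rho(1)
  phi_{kk} = [rho(k) - sum_{j=1..k-1} phi_{k-1,j} rho(k-j)]
            / [1 - sum_{j=1..k-1} phi_{k-1,j} rho(j)],
  phi_{k,j} = phi_{k-1,j} - phi_{kk} phi_{k-1,k-j},  j = 1..k-1.
Step k = 1:
  phi_11 = rho(1) = -0.4561.
Step k = 2:
  phi_22 = [rho(2) - phi_11 rho(1)] / [1 - phi_11 rho(1)] = [0.5759 - (-0.4561)(-0.4561)] / [1 - (-0.4561)(-0.4561)]
         = 0.36787279 / 0.79197279 = 0.464502.
  Update: phi_21 = phi_11 - phi_22 phi_11 = -0.4561 - (0.464502)(-0.4561) = -0.244241.
Step k = 3:
  phi_33 = [rho(3) - phi_21 rho(2) - phi_22 rho(1)] / [1 - phi_21 rho(1) - phi_22 rho(2)]
    numerator   = -0.6538 - (-0.244241)(0.5759) - (0.464502)(-0.4561) = -0.30128249
    denominator = 1 - (-0.244241)(-0.4561) - (0.464502)(0.5759) = 0.62109522
  phi_33 = -0.30128249 / 0.62109522 = -0.4851.
Therefore phi_{33} = -0.4851.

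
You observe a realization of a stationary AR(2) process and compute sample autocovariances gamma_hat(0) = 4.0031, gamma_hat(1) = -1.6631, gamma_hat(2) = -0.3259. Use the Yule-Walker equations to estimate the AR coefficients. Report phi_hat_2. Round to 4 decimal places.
\hat\phi_{2} = -0.3070

The Yule-Walker equations for an AR(p) process read, in matrix form,
  Gamma_p phi = r_p,   with   (Gamma_p)_{ij} = gamma(|i - j|),
                       (r_p)_i = gamma(i),   i,j = 1..p.
Substitute the sample gammas (Toeplitz matrix and right-hand side of size 2):
  Gamma_p = [[4.0031, -1.6631], [-1.6631, 4.0031]]
  r_p     = [-1.6631, -0.3259]
Written out:
  4.0031 phi_1 - 1.6631 phi_2 = -1.6631
  -1.6631 phi_1 + 4.0031 phi_2 = -0.3259
Solve by Cramer's rule:
  det = gamma(0)^2 - gamma(1)^2 = (4.0031)^2 - (-1.6631)^2 = 16.02480961 - 2.76590161 = 13.258908
  phi_hat_1 = [gamma(1) gamma(0) - gamma(1) gamma(2)] / det = [(-1.6631)(4.0031) - (-1.6631)(-0.3259)] / 13.258908 = -7.1995599 / 13.258908 = -0.543
  phi_hat_2 = [gamma(0) gamma(2) - gamma(1)^2] / det = [(4.0031)(-0.3259) - (-1.6631)^2] / 13.258908 = -4.0705119 / 13.258908 = -0.307
So phi_hat = [-0.5430, -0.3070].
Therefore phi_hat_2 = -0.3070.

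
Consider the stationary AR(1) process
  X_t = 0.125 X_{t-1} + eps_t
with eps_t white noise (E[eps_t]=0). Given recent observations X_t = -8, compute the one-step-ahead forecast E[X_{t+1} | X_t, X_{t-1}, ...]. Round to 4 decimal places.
E[X_{t+1} \mid \mathcal F_t] = -1.0000

For an AR(p) model X_t = c + sum_i phi_i X_{t-i} + eps_t, the
one-step-ahead conditional mean is
  E[X_{t+1} | X_t, ...] = c + sum_i phi_i X_{t+1-i}.
Substitute known values:
  E[X_{t+1} | ...] = (0.125) * (-8)
                   = -1.0000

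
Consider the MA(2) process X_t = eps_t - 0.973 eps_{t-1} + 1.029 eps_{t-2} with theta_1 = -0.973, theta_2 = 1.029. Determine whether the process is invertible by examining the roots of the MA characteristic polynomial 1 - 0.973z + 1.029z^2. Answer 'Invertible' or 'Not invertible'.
\text{Not invertible}

The MA(q) characteristic polynomial is P(z) = 1 - 0.973z + 1.029z^2.
Invertibility requires all roots to lie outside the unit circle, i.e. |z| > 1 for every root.
Set 1 + (-0.973) z + (1.029) z^2 = 0, i.e. a z^2 + b z + c = 0 with a = 1.029, b = -0.973, c = 1.
Discriminant D = b^2 - 4ac = (-0.973)^2 - 4*(1.029)*1 = 0.946729 - (4.116) = -3.169271.
D < 0, so the roots are the complex-conjugate pair z = (-b +/- i sqrt(-D)) / (2a) = 0.4728 +/- 0.865i.
For a conjugate pair |z|^2 = z * conj(z) = (product of roots) = c/a = 1/(1.029) = 0.971817, so |z| = sqrt(0.971817) = 0.9858 for both roots.
Moduli of all roots: 0.9858, 0.9858.
All moduli strictly greater than 1? No.
Verdict: Not invertible.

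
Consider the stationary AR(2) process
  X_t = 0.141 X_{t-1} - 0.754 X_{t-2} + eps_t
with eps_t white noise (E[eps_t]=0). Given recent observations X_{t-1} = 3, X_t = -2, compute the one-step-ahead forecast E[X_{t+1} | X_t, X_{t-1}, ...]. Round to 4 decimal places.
E[X_{t+1} \mid \mathcal F_t] = -2.5440

For an AR(p) model X_t = c + sum_i phi_i X_{t-i} + eps_t, the
one-step-ahead conditional mean is
  E[X_{t+1} | X_t, ...] = c + sum_i phi_i X_{t+1-i}.
Substitute known values:
  E[X_{t+1} | ...] = (0.141) * (-2) + (-0.754) * (3)
                   = -2.5440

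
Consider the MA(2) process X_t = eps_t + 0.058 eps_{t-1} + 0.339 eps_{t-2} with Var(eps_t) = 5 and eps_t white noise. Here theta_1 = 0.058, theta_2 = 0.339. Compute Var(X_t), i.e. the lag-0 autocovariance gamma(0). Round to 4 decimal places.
\gamma(0) = 5.5914

For an MA(q) process X_t = eps_t + sum_i theta_i eps_{t-i} with
Var(eps_t) = sigma^2, the variance is
  gamma(0) = sigma^2 * (1 + sum_i theta_i^2).
  sum_i theta_i^2 = (0.058)^2 + (0.339)^2 = 0.003364 + 0.114921 = 0.118285.
  gamma(0) = 5 * (1 + 0.118285) = 5 * 1.118285 = 5.591425, which rounds to 5.5914.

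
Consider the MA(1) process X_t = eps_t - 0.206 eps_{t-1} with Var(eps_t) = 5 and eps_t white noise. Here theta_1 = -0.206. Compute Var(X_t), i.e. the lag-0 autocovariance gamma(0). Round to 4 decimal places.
\gamma(0) = 5.2122

For an MA(q) process X_t = eps_t + sum_i theta_i eps_{t-i} with
Var(eps_t) = sigma^2, the variance is
  gamma(0) = sigma^2 * (1 + sum_i theta_i^2).
  sum_i theta_i^2 = (-0.206)^2 = 0.042436.
  gamma(0) = 5 * (1 + 0.042436) = 5 * 1.042436 = 5.21218, which rounds to 5.2122.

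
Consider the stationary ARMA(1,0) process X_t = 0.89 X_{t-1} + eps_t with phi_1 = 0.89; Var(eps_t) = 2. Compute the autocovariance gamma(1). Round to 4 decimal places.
\gamma(1) = 8.5618

Multiply the model equation by X_{t-k} and take expectations. With theta_0 = psi_0 = 1 and psi_j the MA(infinity) weights, this gives
  gamma(k) - sum_i phi_i gamma(k-i) = c_k,
  c_k = sigma^2 * sum_{j=k..q} theta_j psi_{j-k}   (c_k = 0 for k > q),
using gamma(-m) = gamma(m).
Pure AR (q = 0): c_0 = sigma^2 = 2, c_k = 0 for k >= 1.
Equations for k = 0 and k = 1 (AR order 1):
  gamma(0) = phi_1 gamma(1) + c_0
  gamma(1) = phi_1 gamma(0) + c_1
Substituting the second into the first: gamma(0) (1 - phi_1^2) = c_0 + phi_1 c_1, so
  gamma(0) = c_0 / (1 - phi_1^2) = 2 / (1 - (0.89)^2) = 2 / 0.2079 = 9.62001.
  gamma(1) = phi_1 gamma(0) = (0.89)(9.62001) = 8.561809.
Therefore gamma(1) = 8.5618 (to 4 decimal places).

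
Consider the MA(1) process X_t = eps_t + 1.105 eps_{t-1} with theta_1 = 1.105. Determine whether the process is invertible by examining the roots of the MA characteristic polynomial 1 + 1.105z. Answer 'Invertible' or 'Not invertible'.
\text{Not invertible}

The MA(q) characteristic polynomial is P(z) = 1 + 1.105z.
Invertibility requires all roots to lie outside the unit circle, i.e. |z| > 1 for every root.
This is linear in z: 1 + (1.105) z = 0  =>  z = -1/(1.105) = -0.904977,  |z| = 0.904977.
Moduli of all roots: 0.9050.
All moduli strictly greater than 1? No.
Verdict: Not invertible.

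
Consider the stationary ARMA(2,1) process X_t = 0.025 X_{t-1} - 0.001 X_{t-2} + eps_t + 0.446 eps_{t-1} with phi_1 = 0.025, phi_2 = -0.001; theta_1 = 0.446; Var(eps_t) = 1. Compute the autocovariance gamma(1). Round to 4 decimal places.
\gamma(1) = 0.4761

Multiply the model equation by X_{t-k} and take expectations. With theta_0 = psi_0 = 1 and psi_j the MA(infinity) weights, this gives
  gamma(k) - sum_i phi_i gamma(k-i) = c_k,
  c_k = sigma^2 * sum_{j=k..q} theta_j psi_{j-k}   (c_k = 0 for k > q),
using gamma(-m) = gamma(m).
psi-weights needed (psi_j = theta_j + sum_i phi_i psi_{j-i}):
  psi_1 = theta_1 + phi_1 = 0.446 + (0.025) = 0.471
Right-hand sides:
  c_0 = sigma^2 (1 + theta_1 psi_1) = 1 * (1 + (0.446)(0.471)) = 1 * 1.210066 = 1.210066
  c_1 = sigma^2 theta_1 = 1 * (0.446) = 0.446
  c_2 = 0
Equations for k = 0, 1, 2 (AR order 2, c_2 = 0):
  (E0) gamma(0) = phi_1 gamma(1) + phi_2 gamma(2) + c_0
  (E1) gamma(1) = phi_1 gamma(0) + phi_2 gamma(1) + c_1
  (E2) gamma(2) = phi_1 gamma(1) + phi_2 gamma(0)
From (E1): gamma(1) = A gamma(0) + B with
  A = phi_1 / (1 - phi_2) = 0.025 / 1.001 = 0.024975,   B = c_1 / (1 - phi_2) = 0.446 / 1.001 = 0.445554.
Insert (E2) into (E0): gamma(0) (1 - phi_2^2) = phi_1 (1 + phi_2) gamma(1) + c_0.
  phi_1 (1 + phi_2) = (0.025)(0.999) = 0.024975,   1 - phi_2^2 = 0.999999.
Replace gamma(1) by A gamma(0) + B and collect gamma(0):
  gamma(0) [0.999999 - (0.024975)(0.024975)] = (0.024975)(0.445554) + 1.210066
  gamma(0) * 0.999375 = 1.221194
  gamma(0) = 1.221194 / 0.999375 = 1.221957.
  gamma(1) = A gamma(0) + B = (0.024975)(1.221957) + (0.445554) = 0.476073.
Therefore gamma(1) = 0.4761 (to 4 decimal places).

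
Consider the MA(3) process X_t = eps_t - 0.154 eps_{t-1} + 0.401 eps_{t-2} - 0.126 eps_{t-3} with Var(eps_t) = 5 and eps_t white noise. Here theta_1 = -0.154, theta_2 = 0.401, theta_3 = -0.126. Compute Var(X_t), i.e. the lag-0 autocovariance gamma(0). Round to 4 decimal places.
\gamma(0) = 6.0020

For an MA(q) process X_t = eps_t + sum_i theta_i eps_{t-i} with
Var(eps_t) = sigma^2, the variance is
  gamma(0) = sigma^2 * (1 + sum_i theta_i^2).
  sum_i theta_i^2 = (-0.154)^2 + (0.401)^2 + (-0.126)^2 = 0.023716 + 0.160801 + 0.015876 = 0.200393.
  gamma(0) = 5 * (1 + 0.200393) = 5 * 1.200393 = 6.001965, which rounds to 6.0020.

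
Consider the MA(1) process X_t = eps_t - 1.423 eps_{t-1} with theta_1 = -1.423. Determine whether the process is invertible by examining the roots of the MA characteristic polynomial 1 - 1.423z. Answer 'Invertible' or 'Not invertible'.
\text{Not invertible}

The MA(q) characteristic polynomial is P(z) = 1 - 1.423z.
Invertibility requires all roots to lie outside the unit circle, i.e. |z| > 1 for every root.
This is linear in z: 1 + (-1.423) z = 0  =>  z = -1/(-1.423) = 0.702741,  |z| = 0.702741.
Moduli of all roots: 0.7027.
All moduli strictly greater than 1? No.
Verdict: Not invertible.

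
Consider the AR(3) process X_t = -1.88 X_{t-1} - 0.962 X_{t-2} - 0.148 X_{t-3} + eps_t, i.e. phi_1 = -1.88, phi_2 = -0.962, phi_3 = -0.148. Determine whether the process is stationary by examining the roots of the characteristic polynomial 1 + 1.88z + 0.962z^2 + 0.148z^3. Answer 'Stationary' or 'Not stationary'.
\text{Not stationary}

The AR(p) characteristic polynomial is P(z) = 1 + 1.88z + 0.962z^2 + 0.148z^3.
Stationarity requires all roots to lie outside the unit circle, i.e. |z| > 1 for every root.
Degree 3: look for a simple real root z0 first, then factor out (1 - z/z0) and solve the remaining quadratic.
Testing z0 = -2.5: P(-2.5) = 1 + (1.88)(-2.5) + (0.962)(-2.5)^2 + (0.148)(-2.5)^3
  = 1 + (-4.7) + (6.0125) + (-2.3125) = 0.  So z_0 = -2.5 is a root, |z_0| = 2.5.
Divide out the factor (1 + 0.4 z) = (1 - z/z0) (since 1/z0 = -0.4):
  P(z) = (1 + 0.4 z)(1 + (1.48) z + (0.37) z^2)
  [check: z-coef 1.48 - (-0.4) = 1.88; z^2-coef 0.37 - (-0.4)(1.48) = 0.962; z^3-coef -(-0.4)(0.37) = 0.148.]
Remaining roots from the quadratic factor 1 + (1.48) z + (0.37) z^2:
  Set 1 + (1.48) z + (0.37) z^2 = 0, i.e. a z^2 + b z + c = 0 with a = 0.37, b = 1.48, c = 1.
  Discriminant D = b^2 - 4ac = (1.48)^2 - 4*(0.37)*1 = 2.1904 - (1.48) = 0.7104.
  D >= 0, so the roots are real: z = (-b +/- sqrt(D)) / (2a) = (-1.48 +/- 0.842852) / (0.74).
    z_1 = (-1.48 + 0.842852) / (0.74) = -0.861,   |z_1| = 0.861.
    z_2 = (-1.48 - 0.842852) / (0.74) = -3.139,   |z_2| = 3.139.
Moduli of all roots: 2.5000, 0.8610, 3.1390.
All moduli strictly greater than 1? No.
Verdict: Not stationary.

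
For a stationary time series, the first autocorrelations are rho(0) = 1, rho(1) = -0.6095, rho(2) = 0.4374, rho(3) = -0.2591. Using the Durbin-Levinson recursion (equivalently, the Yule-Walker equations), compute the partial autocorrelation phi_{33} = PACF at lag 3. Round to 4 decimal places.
\phi_{33} = 0.0699

The PACF at lag k is phi_{kk}, the last component of the solution
to the Yule-Walker system G_k phi = r_k where
  (G_k)_{ij} = rho(|i - j|), (r_k)_i = rho(i), i,j = 1..k.
Equivalently, Durbin-Levinson gives phi_{kk} iteratively:
  phi_{11} = rho(1)
  phi_{kk} = [rho(k) - sum_{j=1..k-1} phi_{k-1,j} rho(k-j)]
            / [1 - sum_{j=1..k-1} phi_{k-1,j} rho(j)],
  phi_{k,j} = phi_{k-1,j} - phi_{kk} phi_{k-1,k-j},  j = 1..k-1.
Step k = 1:
  phi_11 = rho(1) = -0.6095.
Step k = 2:
  phi_22 = [rho(2) - phi_11 rho(1)] / [1 - phi_11 rho(1)] = [0.4374 - (-0.6095)(-0.6095)] / [1 - (-0.6095)(-0.6095)]
         = 0.06590975 / 0.62850975 = 0.104867.
  Update: phi_21 = phi_11 - phi_22 phi_11 = -0.6095 - (0.104867)(-0.6095) = -0.545584.
Step k = 3:
  phi_33 = [rho(3) - phi_21 rho(2) - phi_22 rho(1)] / [1 - phi_21 rho(1) - phi_22 rho(2)]
    numerator   = -0.2591 - (-0.545584)(0.4374) - (0.104867)(-0.6095) = 0.04345459
    denominator = 1 - (-0.545584)(-0.6095) - (0.104867)(0.4374) = 0.62159801
  phi_33 = 0.04345459 / 0.62159801 = 0.0699.
Therefore phi_{33} = 0.0699.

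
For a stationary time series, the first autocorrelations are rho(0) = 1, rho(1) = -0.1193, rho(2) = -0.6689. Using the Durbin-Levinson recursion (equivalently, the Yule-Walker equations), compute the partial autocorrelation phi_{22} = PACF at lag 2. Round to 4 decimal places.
\phi_{22} = -0.6930

The PACF at lag k is phi_{kk}, the last component of the solution
to the Yule-Walker system G_k phi = r_k where
  (G_k)_{ij} = rho(|i - j|), (r_k)_i = rho(i), i,j = 1..k.
Equivalently, Durbin-Levinson gives phi_{kk} iteratively:
  phi_{11} = rho(1)
  phi_{kk} = [rho(k) - sum_{j=1..k-1} phi_{k-1,j} rho(k-j)]
            / [1 - sum_{j=1..k-1} phi_{k-1,j} rho(j)],
  phi_{k,j} = phi_{k-1,j} - phi_{kk} phi_{k-1,k-j},  j = 1..k-1.
Step k = 1:
  phi_11 = rho(1) = -0.1193.
Step k = 2:
  phi_22 = [rho(2) - phi_11 rho(1)] / [1 - phi_11 rho(1)] = [-0.6689 - (-0.1193)(-0.1193)] / [1 - (-0.1193)(-0.1193)]
         = -0.68313249 / 0.98576751 = -0.693.
Therefore phi_{22} = -0.6930.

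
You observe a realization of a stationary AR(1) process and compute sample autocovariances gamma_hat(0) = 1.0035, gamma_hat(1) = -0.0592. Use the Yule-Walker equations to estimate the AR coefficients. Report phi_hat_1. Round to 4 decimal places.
\hat\phi_{1} = -0.0590

The Yule-Walker equations for an AR(p) process read, in matrix form,
  Gamma_p phi = r_p,   with   (Gamma_p)_{ij} = gamma(|i - j|),
                       (r_p)_i = gamma(i),   i,j = 1..p.
Substitute the sample gammas (Toeplitz matrix and right-hand side of size 1):
  Gamma_p = [[1.0035]]
  r_p     = [-0.0592]
With p = 1 this is the single equation gamma(0) phi_1 = gamma(1):
  phi_hat_1 = gamma(1) / gamma(0) = -0.0592 / 1.0035 = -0.0590.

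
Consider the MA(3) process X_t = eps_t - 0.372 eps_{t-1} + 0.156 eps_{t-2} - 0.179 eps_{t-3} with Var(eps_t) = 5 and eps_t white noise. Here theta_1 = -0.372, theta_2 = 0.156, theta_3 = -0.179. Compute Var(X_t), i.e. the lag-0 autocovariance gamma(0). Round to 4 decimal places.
\gamma(0) = 5.9738

For an MA(q) process X_t = eps_t + sum_i theta_i eps_{t-i} with
Var(eps_t) = sigma^2, the variance is
  gamma(0) = sigma^2 * (1 + sum_i theta_i^2).
  sum_i theta_i^2 = (-0.372)^2 + (0.156)^2 + (-0.179)^2 = 0.138384 + 0.024336 + 0.032041 = 0.194761.
  gamma(0) = 5 * (1 + 0.194761) = 5 * 1.194761 = 5.973805, which rounds to 5.9738.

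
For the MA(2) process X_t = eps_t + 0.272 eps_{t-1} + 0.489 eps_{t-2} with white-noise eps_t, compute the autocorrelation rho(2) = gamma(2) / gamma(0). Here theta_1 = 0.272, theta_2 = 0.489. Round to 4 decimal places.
\rho(2) = 0.3724

For an MA(q) process with theta_0 = 1, the autocovariance is
  gamma(k) = sigma^2 * sum_{i=0..q-k} theta_i * theta_{i+k},
and rho(k) = gamma(k) / gamma(0). Sigma^2 cancels.
  numerator   = (1)*(0.489) = 0.489.
  denominator = (1)^2 + (0.272)^2 + (0.489)^2 = 1.313105.
  rho(2) = 0.489 / 1.313105 = 0.3724.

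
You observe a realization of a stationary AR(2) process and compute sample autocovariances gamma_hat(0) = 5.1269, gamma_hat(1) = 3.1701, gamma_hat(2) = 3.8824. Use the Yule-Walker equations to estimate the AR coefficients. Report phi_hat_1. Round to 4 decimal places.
\hat\phi_{1} = 0.2430

The Yule-Walker equations for an AR(p) process read, in matrix form,
  Gamma_p phi = r_p,   with   (Gamma_p)_{ij} = gamma(|i - j|),
                       (r_p)_i = gamma(i),   i,j = 1..p.
Substitute the sample gammas (Toeplitz matrix and right-hand side of size 2):
  Gamma_p = [[5.1269, 3.1701], [3.1701, 5.1269]]
  r_p     = [3.1701, 3.8824]
Written out:
  5.1269 phi_1 + 3.1701 phi_2 = 3.1701
  3.1701 phi_1 + 5.1269 phi_2 = 3.8824
Solve by Cramer's rule:
  det = gamma(0)^2 - gamma(1)^2 = (5.1269)^2 - (3.1701)^2 = 26.28510361 - 10.04953401 = 16.2355696
  phi_hat_1 = [gamma(1) gamma(0) - gamma(1) gamma(2)] / det = [(3.1701)(5.1269) - (3.1701)(3.8824)] / 16.2355696 = 3.94518945 / 16.2355696 = 0.243
  phi_hat_2 = [gamma(0) gamma(2) - gamma(1)^2] / det = [(5.1269)(3.8824) - (3.1701)^2] / 16.2355696 = 9.85514255 / 16.2355696 = 0.607
So phi_hat = [0.2430, 0.6070].
Therefore phi_hat_1 = 0.2430.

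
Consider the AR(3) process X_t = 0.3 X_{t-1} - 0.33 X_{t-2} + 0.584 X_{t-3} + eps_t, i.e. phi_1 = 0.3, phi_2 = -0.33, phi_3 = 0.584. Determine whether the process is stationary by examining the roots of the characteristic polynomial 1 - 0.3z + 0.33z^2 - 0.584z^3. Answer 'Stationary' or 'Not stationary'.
\text{Stationary}

The AR(p) characteristic polynomial is P(z) = 1 - 0.3z + 0.33z^2 - 0.584z^3.
Stationarity requires all roots to lie outside the unit circle, i.e. |z| > 1 for every root.
Degree 3: look for a simple real root z0 first, then factor out (1 - z/z0) and solve the remaining quadratic.
Testing z0 = 1.25: P(1.25) = 1 + (-0.3)(1.25) + (0.33)(1.25)^2 + (-0.584)(1.25)^3
  = 1 + (-0.375) + (0.515625) + (-1.140625) = 0.  So z_0 = 1.25 is a root, |z_0| = 1.25.
Divide out the factor (1 - 0.8 z) = (1 - z/z0) (since 1/z0 = 0.8):
  P(z) = (1 - 0.8 z)(1 + (0.5) z + (0.73) z^2)
  [check: z-coef 0.5 - (0.8) = -0.3; z^2-coef 0.73 - (0.8)(0.5) = 0.33; z^3-coef -(0.8)(0.73) = -0.584.]
Remaining roots from the quadratic factor 1 + (0.5) z + (0.73) z^2:
  Set 1 + (0.5) z + (0.73) z^2 = 0, i.e. a z^2 + b z + c = 0 with a = 0.73, b = 0.5, c = 1.
  Discriminant D = b^2 - 4ac = (0.5)^2 - 4*(0.73)*1 = 0.25 - (2.92) = -2.67.
  D < 0, so the roots are the complex-conjugate pair z = (-b +/- i sqrt(-D)) / (2a) = -0.3425 +/- 1.1192i.
  For a conjugate pair |z|^2 = z * conj(z) = (product of roots) = c/a = 1/(0.73) = 1.369863, so |z| = sqrt(1.369863) = 1.1704 for both roots.
Moduli of all roots: 1.2500, 1.1704, 1.1704.
All moduli strictly greater than 1? Yes.
Verdict: Stationary.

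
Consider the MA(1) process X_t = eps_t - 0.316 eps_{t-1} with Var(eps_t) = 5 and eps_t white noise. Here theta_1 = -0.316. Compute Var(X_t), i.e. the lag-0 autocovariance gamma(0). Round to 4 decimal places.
\gamma(0) = 5.4993

For an MA(q) process X_t = eps_t + sum_i theta_i eps_{t-i} with
Var(eps_t) = sigma^2, the variance is
  gamma(0) = sigma^2 * (1 + sum_i theta_i^2).
  sum_i theta_i^2 = (-0.316)^2 = 0.099856.
  gamma(0) = 5 * (1 + 0.099856) = 5 * 1.099856 = 5.49928, which rounds to 5.4993.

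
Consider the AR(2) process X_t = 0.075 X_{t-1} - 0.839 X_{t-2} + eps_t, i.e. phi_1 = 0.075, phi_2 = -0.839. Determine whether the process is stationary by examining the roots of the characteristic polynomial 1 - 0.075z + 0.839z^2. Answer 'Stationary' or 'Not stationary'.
\text{Stationary}

The AR(p) characteristic polynomial is P(z) = 1 - 0.075z + 0.839z^2.
Stationarity requires all roots to lie outside the unit circle, i.e. |z| > 1 for every root.
Set 1 + (-0.075) z + (0.839) z^2 = 0, i.e. a z^2 + b z + c = 0 with a = 0.839, b = -0.075, c = 1.
Discriminant D = b^2 - 4ac = (-0.075)^2 - 4*(0.839)*1 = 0.005625 - (3.356) = -3.350375.
D < 0, so the roots are the complex-conjugate pair z = (-b +/- i sqrt(-D)) / (2a) = 0.0447 +/- 1.0908i.
For a conjugate pair |z|^2 = z * conj(z) = (product of roots) = c/a = 1/(0.839) = 1.191895, so |z| = sqrt(1.191895) = 1.0917 for both roots.
Moduli of all roots: 1.0917, 1.0917.
All moduli strictly greater than 1? Yes.
Verdict: Stationary.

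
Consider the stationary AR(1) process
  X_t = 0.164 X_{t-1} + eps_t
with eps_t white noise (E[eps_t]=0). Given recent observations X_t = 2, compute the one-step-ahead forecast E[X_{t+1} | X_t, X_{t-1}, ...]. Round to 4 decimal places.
E[X_{t+1} \mid \mathcal F_t] = 0.3280

For an AR(p) model X_t = c + sum_i phi_i X_{t-i} + eps_t, the
one-step-ahead conditional mean is
  E[X_{t+1} | X_t, ...] = c + sum_i phi_i X_{t+1-i}.
Substitute known values:
  E[X_{t+1} | ...] = (0.164) * (2)
                   = 0.3280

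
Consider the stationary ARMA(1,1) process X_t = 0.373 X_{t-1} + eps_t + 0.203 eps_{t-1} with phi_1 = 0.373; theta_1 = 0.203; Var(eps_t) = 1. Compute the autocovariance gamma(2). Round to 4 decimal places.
\gamma(2) = 0.2685

Multiply the model equation by X_{t-k} and take expectations. With theta_0 = psi_0 = 1 and psi_j the MA(infinity) weights, this gives
  gamma(k) - sum_i phi_i gamma(k-i) = c_k,
  c_k = sigma^2 * sum_{j=k..q} theta_j psi_{j-k}   (c_k = 0 for k > q),
using gamma(-m) = gamma(m).
psi-weights needed (psi_j = theta_j + sum_i phi_i psi_{j-i}):
  psi_1 = theta_1 + phi_1 = 0.203 + (0.373) = 0.576
Right-hand sides:
  c_0 = sigma^2 (1 + theta_1 psi_1) = 1 * (1 + (0.203)(0.576)) = 1 * 1.116928 = 1.116928
  c_1 = sigma^2 theta_1 = 1 * (0.203) = 0.203
  c_2 = 0
Equations for k = 0 and k = 1 (AR order 1):
  gamma(0) = phi_1 gamma(1) + c_0
  gamma(1) = phi_1 gamma(0) + c_1
Substituting the second into the first: gamma(0) (1 - phi_1^2) = c_0 + phi_1 c_1, so
  gamma(0) = (c_0 + phi_1 c_1) / (1 - phi_1^2) = (1.116928 + (0.373)(0.203)) / (1 - (0.373)^2) = 1.192647 / 0.860871 = 1.385396.
  gamma(1) = phi_1 gamma(0) + c_1 = (0.373)(1.385396) + (0.203) = 0.719753.
For k = 2 (> q): gamma(2) = phi_1 gamma(1) = (0.373)(0.719753) = 0.268468.
Therefore gamma(2) = 0.2685 (to 4 decimal places).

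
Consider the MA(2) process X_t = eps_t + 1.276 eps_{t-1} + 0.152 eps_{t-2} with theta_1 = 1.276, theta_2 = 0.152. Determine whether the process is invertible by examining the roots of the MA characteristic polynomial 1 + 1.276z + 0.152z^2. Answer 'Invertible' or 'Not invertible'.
\text{Not invertible}

The MA(q) characteristic polynomial is P(z) = 1 + 1.276z + 0.152z^2.
Invertibility requires all roots to lie outside the unit circle, i.e. |z| > 1 for every root.
Set 1 + (1.276) z + (0.152) z^2 = 0, i.e. a z^2 + b z + c = 0 with a = 0.152, b = 1.276, c = 1.
Discriminant D = b^2 - 4ac = (1.276)^2 - 4*(0.152)*1 = 1.628176 - (0.608) = 1.020176.
D >= 0, so the roots are real: z = (-b +/- sqrt(D)) / (2a) = (-1.276 +/- 1.010038) / (0.304).
  z_1 = (-1.276 + 1.010038) / (0.304) = -0.8749,   |z_1| = 0.8749.
  z_2 = (-1.276 - 1.010038) / (0.304) = -7.5199,   |z_2| = 7.5199.
Moduli of all roots: 0.8749, 7.5199.
All moduli strictly greater than 1? No.
Verdict: Not invertible.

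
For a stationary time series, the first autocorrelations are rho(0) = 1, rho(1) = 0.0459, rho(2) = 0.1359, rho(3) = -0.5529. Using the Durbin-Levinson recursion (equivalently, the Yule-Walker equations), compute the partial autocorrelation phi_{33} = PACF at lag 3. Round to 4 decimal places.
\phi_{33} = -0.5760

The PACF at lag k is phi_{kk}, the last component of the solution
to the Yule-Walker system G_k phi = r_k where
  (G_k)_{ij} = rho(|i - j|), (r_k)_i = rho(i), i,j = 1..k.
Equivalently, Durbin-Levinson gives phi_{kk} iteratively:
  phi_{11} = rho(1)
  phi_{kk} = [rho(k) - sum_{j=1..k-1} phi_{k-1,j} rho(k-j)]
            / [1 - sum_{j=1..k-1} phi_{k-1,j} rho(j)],
  phi_{k,j} = phi_{k-1,j} - phi_{kk} phi_{k-1,k-j},  j = 1..k-1.
Step k = 1:
  phi_11 = rho(1) = 0.0459.
Step k = 2:
  phi_22 = [rho(2) - phi_11 rho(1)] / [1 - phi_11 rho(1)] = [0.1359 - (0.0459)(0.0459)] / [1 - (0.0459)(0.0459)]
         = 0.13379319 / 0.99789319 = 0.134076.
  Update: phi_21 = phi_11 - phi_22 phi_11 = 0.0459 - (0.134076)(0.0459) = 0.039746.
Step k = 3:
  phi_33 = [rho(3) - phi_21 rho(2) - phi_22 rho(1)] / [1 - phi_21 rho(1) - phi_22 rho(2)]
    numerator   = -0.5529 - (0.039746)(0.1359) - (0.134076)(0.0459) = -0.56445554
    denominator = 1 - (0.039746)(0.0459) - (0.134076)(0.1359) = 0.97995478
  phi_33 = -0.56445554 / 0.97995478 = -0.576.
Therefore phi_{33} = -0.5760.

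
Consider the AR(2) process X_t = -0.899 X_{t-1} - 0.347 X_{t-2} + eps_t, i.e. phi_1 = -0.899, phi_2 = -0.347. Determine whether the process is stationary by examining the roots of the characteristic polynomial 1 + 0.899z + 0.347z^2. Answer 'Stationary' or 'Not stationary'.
\text{Stationary}

The AR(p) characteristic polynomial is P(z) = 1 + 0.899z + 0.347z^2.
Stationarity requires all roots to lie outside the unit circle, i.e. |z| > 1 for every root.
Set 1 + (0.899) z + (0.347) z^2 = 0, i.e. a z^2 + b z + c = 0 with a = 0.347, b = 0.899, c = 1.
Discriminant D = b^2 - 4ac = (0.899)^2 - 4*(0.347)*1 = 0.808201 - (1.388) = -0.579799.
D < 0, so the roots are the complex-conjugate pair z = (-b +/- i sqrt(-D)) / (2a) = -1.2954 +/- 1.0972i.
For a conjugate pair |z|^2 = z * conj(z) = (product of roots) = c/a = 1/(0.347) = 2.881844, so |z| = sqrt(2.881844) = 1.6976 for both roots.
Moduli of all roots: 1.6976, 1.6976.
All moduli strictly greater than 1? Yes.
Verdict: Stationary.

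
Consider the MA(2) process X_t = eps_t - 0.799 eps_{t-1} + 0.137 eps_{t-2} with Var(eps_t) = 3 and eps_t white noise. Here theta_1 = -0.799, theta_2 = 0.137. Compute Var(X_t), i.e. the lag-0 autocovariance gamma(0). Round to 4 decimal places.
\gamma(0) = 4.9715

For an MA(q) process X_t = eps_t + sum_i theta_i eps_{t-i} with
Var(eps_t) = sigma^2, the variance is
  gamma(0) = sigma^2 * (1 + sum_i theta_i^2).
  sum_i theta_i^2 = (-0.799)^2 + (0.137)^2 = 0.638401 + 0.018769 = 0.65717.
  gamma(0) = 3 * (1 + 0.65717) = 3 * 1.65717 = 4.97151, which rounds to 4.9715.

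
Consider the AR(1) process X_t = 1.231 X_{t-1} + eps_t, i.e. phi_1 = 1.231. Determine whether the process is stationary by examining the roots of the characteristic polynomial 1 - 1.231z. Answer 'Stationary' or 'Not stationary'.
\text{Not stationary}

The AR(p) characteristic polynomial is P(z) = 1 - 1.231z.
Stationarity requires all roots to lie outside the unit circle, i.e. |z| > 1 for every root.
This is linear in z: 1 + (-1.231) z = 0  =>  z = -1/(-1.231) = 0.812348,  |z| = 0.812348.
Moduli of all roots: 0.8123.
All moduli strictly greater than 1? No.
Verdict: Not stationary.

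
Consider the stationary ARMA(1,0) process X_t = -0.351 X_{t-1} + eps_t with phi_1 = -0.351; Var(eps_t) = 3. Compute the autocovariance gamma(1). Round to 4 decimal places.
\gamma(1) = -1.2010

Multiply the model equation by X_{t-k} and take expectations. With theta_0 = psi_0 = 1 and psi_j the MA(infinity) weights, this gives
  gamma(k) - sum_i phi_i gamma(k-i) = c_k,
  c_k = sigma^2 * sum_{j=k..q} theta_j psi_{j-k}   (c_k = 0 for k > q),
using gamma(-m) = gamma(m).
Pure AR (q = 0): c_0 = sigma^2 = 3, c_k = 0 for k >= 1.
Equations for k = 0 and k = 1 (AR order 1):
  gamma(0) = phi_1 gamma(1) + c_0
  gamma(1) = phi_1 gamma(0) + c_1
Substituting the second into the first: gamma(0) (1 - phi_1^2) = c_0 + phi_1 c_1, so
  gamma(0) = c_0 / (1 - phi_1^2) = 3 / (1 - (-0.351)^2) = 3 / 0.876799 = 3.421537.
  gamma(1) = phi_1 gamma(0) = (-0.351)(3.421537) = -1.200959.
Therefore gamma(1) = -1.2010 (to 4 decimal places).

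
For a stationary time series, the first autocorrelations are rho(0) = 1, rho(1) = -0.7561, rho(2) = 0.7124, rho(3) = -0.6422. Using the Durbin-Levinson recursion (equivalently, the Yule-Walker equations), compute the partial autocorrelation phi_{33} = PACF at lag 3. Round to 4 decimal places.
\phi_{33} = -0.0841

The PACF at lag k is phi_{kk}, the last component of the solution
to the Yule-Walker system G_k phi = r_k where
  (G_k)_{ij} = rho(|i - j|), (r_k)_i = rho(i), i,j = 1..k.
Equivalently, Durbin-Levinson gives phi_{kk} iteratively:
  phi_{11} = rho(1)
  phi_{kk} = [rho(k) - sum_{j=1..k-1} phi_{k-1,j} rho(k-j)]
            / [1 - sum_{j=1..k-1} phi_{k-1,j} rho(j)],
  phi_{k,j} = phi_{k-1,j} - phi_{kk} phi_{k-1,k-j},  j = 1..k-1.
Step k = 1:
  phi_11 = rho(1) = -0.7561.
Step k = 2:
  phi_22 = [rho(2) - phi_11 rho(1)] / [1 - phi_11 rho(1)] = [0.7124 - (-0.7561)(-0.7561)] / [1 - (-0.7561)(-0.7561)]
         = 0.14071279 / 0.42831279 = 0.328528.
  Update: phi_21 = phi_11 - phi_22 phi_11 = -0.7561 - (0.328528)(-0.7561) = -0.5077.
Step k = 3:
  phi_33 = [rho(3) - phi_21 rho(2) - phi_22 rho(1)] / [1 - phi_21 rho(1) - phi_22 rho(2)]
    numerator   = -0.6422 - (-0.5077)(0.7124) - (0.328528)(-0.7561) = -0.03211449
    denominator = 1 - (-0.5077)(-0.7561) - (0.328528)(0.7124) = 0.38208468
  phi_33 = -0.03211449 / 0.38208468 = -0.0841.
Therefore phi_{33} = -0.0841.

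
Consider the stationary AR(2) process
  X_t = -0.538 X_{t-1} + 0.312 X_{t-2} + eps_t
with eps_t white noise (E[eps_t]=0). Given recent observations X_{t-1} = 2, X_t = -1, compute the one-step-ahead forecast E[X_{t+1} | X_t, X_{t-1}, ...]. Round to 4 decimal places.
E[X_{t+1} \mid \mathcal F_t] = 1.1620

For an AR(p) model X_t = c + sum_i phi_i X_{t-i} + eps_t, the
one-step-ahead conditional mean is
  E[X_{t+1} | X_t, ...] = c + sum_i phi_i X_{t+1-i}.
Substitute known values:
  E[X_{t+1} | ...] = (-0.538) * (-1) + (0.312) * (2)
                   = 1.1620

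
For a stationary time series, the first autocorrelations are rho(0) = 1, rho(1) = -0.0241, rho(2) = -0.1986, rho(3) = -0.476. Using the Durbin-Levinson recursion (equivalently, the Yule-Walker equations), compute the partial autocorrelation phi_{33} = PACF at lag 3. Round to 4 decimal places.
\phi_{33} = -0.5070

The PACF at lag k is phi_{kk}, the last component of the solution
to the Yule-Walker system G_k phi = r_k where
  (G_k)_{ij} = rho(|i - j|), (r_k)_i = rho(i), i,j = 1..k.
Equivalently, Durbin-Levinson gives phi_{kk} iteratively:
  phi_{11} = rho(1)
  phi_{kk} = [rho(k) - sum_{j=1..k-1} phi_{k-1,j} rho(k-j)]
            / [1 - sum_{j=1..k-1} phi_{k-1,j} rho(j)],
  phi_{k,j} = phi_{k-1,j} - phi_{kk} phi_{k-1,k-j},  j = 1..k-1.
Step k = 1:
  phi_11 = rho(1) = -0.0241.
Step k = 2:
  phi_22 = [rho(2) - phi_11 rho(1)] / [1 - phi_11 rho(1)] = [-0.1986 - (-0.0241)(-0.0241)] / [1 - (-0.0241)(-0.0241)]
         = -0.19918081 / 0.99941919 = -0.199297.
  Update: phi_21 = phi_11 - phi_22 phi_11 = -0.0241 - (-0.199297)(-0.0241) = -0.028903.
Step k = 3:
  phi_33 = [rho(3) - phi_21 rho(2) - phi_22 rho(1)] / [1 - phi_21 rho(1) - phi_22 rho(2)]
    numerator   = -0.476 - (-0.028903)(-0.1986) - (-0.199297)(-0.0241) = -0.48654319
    denominator = 1 - (-0.028903)(-0.0241) - (-0.199297)(-0.1986) = 0.95972314
  phi_33 = -0.48654319 / 0.95972314 = -0.507.
Therefore phi_{33} = -0.5070.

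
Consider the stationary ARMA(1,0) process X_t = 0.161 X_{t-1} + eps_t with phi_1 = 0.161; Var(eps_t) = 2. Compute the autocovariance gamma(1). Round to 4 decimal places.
\gamma(1) = 0.3306

Multiply the model equation by X_{t-k} and take expectations. With theta_0 = psi_0 = 1 and psi_j the MA(infinity) weights, this gives
  gamma(k) - sum_i phi_i gamma(k-i) = c_k,
  c_k = sigma^2 * sum_{j=k..q} theta_j psi_{j-k}   (c_k = 0 for k > q),
using gamma(-m) = gamma(m).
Pure AR (q = 0): c_0 = sigma^2 = 2, c_k = 0 for k >= 1.
Equations for k = 0 and k = 1 (AR order 1):
  gamma(0) = phi_1 gamma(1) + c_0
  gamma(1) = phi_1 gamma(0) + c_1
Substituting the second into the first: gamma(0) (1 - phi_1^2) = c_0 + phi_1 c_1, so
  gamma(0) = c_0 / (1 - phi_1^2) = 2 / (1 - (0.161)^2) = 2 / 0.974079 = 2.053222.
  gamma(1) = phi_1 gamma(0) = (0.161)(2.053222) = 0.330569.
Therefore gamma(1) = 0.3306 (to 4 decimal places).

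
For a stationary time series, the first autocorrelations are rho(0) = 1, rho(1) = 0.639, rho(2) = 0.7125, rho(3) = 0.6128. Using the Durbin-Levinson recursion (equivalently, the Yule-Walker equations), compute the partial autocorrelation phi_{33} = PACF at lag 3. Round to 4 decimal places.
\phi_{33} = 0.1449

The PACF at lag k is phi_{kk}, the last component of the solution
to the Yule-Walker system G_k phi = r_k where
  (G_k)_{ij} = rho(|i - j|), (r_k)_i = rho(i), i,j = 1..k.
Equivalently, Durbin-Levinson gives phi_{kk} iteratively:
  phi_{11} = rho(1)
  phi_{kk} = [rho(k) - sum_{j=1..k-1} phi_{k-1,j} rho(k-j)]
            / [1 - sum_{j=1..k-1} phi_{k-1,j} rho(j)],
  phi_{k,j} = phi_{k-1,j} - phi_{kk} phi_{k-1,k-j},  j = 1..k-1.
Step k = 1:
  phi_11 = rho(1) = 0.639.
Step k = 2:
  phi_22 = [rho(2) - phi_11 rho(1)] / [1 - phi_11 rho(1)] = [0.7125 - (0.639)(0.639)] / [1 - (0.639)(0.639)]
         = 0.304179 / 0.591679 = 0.514095.
  Update: phi_21 = phi_11 - phi_22 phi_11 = 0.639 - (0.514095)(0.639) = 0.310494.
Step k = 3:
  phi_33 = [rho(3) - phi_21 rho(2) - phi_22 rho(1)] / [1 - phi_21 rho(1) - phi_22 rho(2)]
    numerator   = 0.6128 - (0.310494)(0.7125) - (0.514095)(0.639) = 0.06306689
    denominator = 1 - (0.310494)(0.639) - (0.514095)(0.7125) = 0.43530221
  phi_33 = 0.06306689 / 0.43530221 = 0.1449.
Therefore phi_{33} = 0.1449.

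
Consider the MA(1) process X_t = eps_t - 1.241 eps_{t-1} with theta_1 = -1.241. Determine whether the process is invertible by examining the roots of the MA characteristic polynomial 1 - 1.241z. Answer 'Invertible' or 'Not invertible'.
\text{Not invertible}

The MA(q) characteristic polynomial is P(z) = 1 - 1.241z.
Invertibility requires all roots to lie outside the unit circle, i.e. |z| > 1 for every root.
This is linear in z: 1 + (-1.241) z = 0  =>  z = -1/(-1.241) = 0.805802,  |z| = 0.805802.
Moduli of all roots: 0.8058.
All moduli strictly greater than 1? No.
Verdict: Not invertible.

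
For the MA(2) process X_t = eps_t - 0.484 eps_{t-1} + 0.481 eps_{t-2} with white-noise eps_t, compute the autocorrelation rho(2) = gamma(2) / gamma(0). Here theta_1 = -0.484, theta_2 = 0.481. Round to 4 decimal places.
\rho(2) = 0.3282

For an MA(q) process with theta_0 = 1, the autocovariance is
  gamma(k) = sigma^2 * sum_{i=0..q-k} theta_i * theta_{i+k},
and rho(k) = gamma(k) / gamma(0). Sigma^2 cancels.
  numerator   = (1)*(0.481) = 0.481.
  denominator = (1)^2 + (-0.484)^2 + (0.481)^2 = 1.465617.
  rho(2) = 0.481 / 1.465617 = 0.3282.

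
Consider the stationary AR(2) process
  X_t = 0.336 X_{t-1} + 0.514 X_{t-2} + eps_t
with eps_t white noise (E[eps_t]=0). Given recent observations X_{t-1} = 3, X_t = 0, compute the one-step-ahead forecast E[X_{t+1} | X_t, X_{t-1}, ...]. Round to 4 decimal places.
E[X_{t+1} \mid \mathcal F_t] = 1.5420

For an AR(p) model X_t = c + sum_i phi_i X_{t-i} + eps_t, the
one-step-ahead conditional mean is
  E[X_{t+1} | X_t, ...] = c + sum_i phi_i X_{t+1-i}.
Substitute known values:
  E[X_{t+1} | ...] = (0.336) * (0) + (0.514) * (3)
                   = 1.5420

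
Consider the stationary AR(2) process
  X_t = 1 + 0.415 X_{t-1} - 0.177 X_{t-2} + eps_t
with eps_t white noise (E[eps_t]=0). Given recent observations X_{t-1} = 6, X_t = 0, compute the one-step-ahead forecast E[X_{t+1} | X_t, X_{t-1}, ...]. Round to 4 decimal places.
E[X_{t+1} \mid \mathcal F_t] = -0.0620

For an AR(p) model X_t = c + sum_i phi_i X_{t-i} + eps_t, the
one-step-ahead conditional mean is
  E[X_{t+1} | X_t, ...] = c + sum_i phi_i X_{t+1-i}.
Substitute known values:
  E[X_{t+1} | ...] = 1 + (0.415) * (0) + (-0.177) * (6)
                   = -0.0620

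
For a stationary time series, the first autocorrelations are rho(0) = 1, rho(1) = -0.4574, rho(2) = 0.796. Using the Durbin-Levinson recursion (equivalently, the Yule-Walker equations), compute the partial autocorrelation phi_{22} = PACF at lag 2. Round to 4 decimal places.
\phi_{22} = 0.7420

The PACF at lag k is phi_{kk}, the last component of the solution
to the Yule-Walker system G_k phi = r_k where
  (G_k)_{ij} = rho(|i - j|), (r_k)_i = rho(i), i,j = 1..k.
Equivalently, Durbin-Levinson gives phi_{kk} iteratively:
  phi_{11} = rho(1)
  phi_{kk} = [rho(k) - sum_{j=1..k-1} phi_{k-1,j} rho(k-j)]
            / [1 - sum_{j=1..k-1} phi_{k-1,j} rho(j)],
  phi_{k,j} = phi_{k-1,j} - phi_{kk} phi_{k-1,k-j},  j = 1..k-1.
Step k = 1:
  phi_11 = rho(1) = -0.4574.
Step k = 2:
  phi_22 = [rho(2) - phi_11 rho(1)] / [1 - phi_11 rho(1)] = [0.796 - (-0.4574)(-0.4574)] / [1 - (-0.4574)(-0.4574)]
         = 0.58678524 / 0.79078524 = 0.742.
Therefore phi_{22} = 0.7420.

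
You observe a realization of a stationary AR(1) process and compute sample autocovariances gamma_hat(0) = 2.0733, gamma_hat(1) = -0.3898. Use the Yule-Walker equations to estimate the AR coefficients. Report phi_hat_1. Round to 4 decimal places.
\hat\phi_{1} = -0.1880

The Yule-Walker equations for an AR(p) process read, in matrix form,
  Gamma_p phi = r_p,   with   (Gamma_p)_{ij} = gamma(|i - j|),
                       (r_p)_i = gamma(i),   i,j = 1..p.
Substitute the sample gammas (Toeplitz matrix and right-hand side of size 1):
  Gamma_p = [[2.0733]]
  r_p     = [-0.3898]
With p = 1 this is the single equation gamma(0) phi_1 = gamma(1):
  phi_hat_1 = gamma(1) / gamma(0) = -0.3898 / 2.0733 = -0.1880.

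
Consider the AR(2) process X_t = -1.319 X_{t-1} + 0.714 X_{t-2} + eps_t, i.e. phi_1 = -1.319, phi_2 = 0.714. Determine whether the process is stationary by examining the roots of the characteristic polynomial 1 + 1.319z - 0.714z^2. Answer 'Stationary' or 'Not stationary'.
\text{Not stationary}

The AR(p) characteristic polynomial is P(z) = 1 + 1.319z - 0.714z^2.
Stationarity requires all roots to lie outside the unit circle, i.e. |z| > 1 for every root.
Set 1 + (1.319) z + (-0.714) z^2 = 0, i.e. a z^2 + b z + c = 0 with a = -0.714, b = 1.319, c = 1.
Discriminant D = b^2 - 4ac = (1.319)^2 - 4*(-0.714)*1 = 1.739761 - (-2.856) = 4.595761.
D >= 0, so the roots are real: z = (-b +/- sqrt(D)) / (2a) = (-1.319 +/- 2.143773) / (-1.428).
  z_1 = (-1.319 + 2.143773) / (-1.428) = -0.5776,   |z_1| = 0.5776.
  z_2 = (-1.319 - 2.143773) / (-1.428) = 2.4249,   |z_2| = 2.4249.
Moduli of all roots: 0.5776, 2.4249.
All moduli strictly greater than 1? No.
Verdict: Not stationary.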